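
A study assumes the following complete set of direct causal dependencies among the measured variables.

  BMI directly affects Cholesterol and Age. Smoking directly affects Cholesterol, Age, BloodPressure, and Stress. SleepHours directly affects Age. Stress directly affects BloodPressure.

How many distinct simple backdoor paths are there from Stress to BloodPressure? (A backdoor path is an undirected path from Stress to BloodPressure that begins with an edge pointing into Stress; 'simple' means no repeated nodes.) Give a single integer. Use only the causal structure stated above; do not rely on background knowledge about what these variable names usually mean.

1

A backdoor path from Stress to BloodPressure is any simple undirected path whose first edge points into Stress (i.e. leaves Stress via a parent).
Parents of Stress: {Smoking}.
Enumerating:
  P1: Stress <- Smoking -> BloodPressure
That exhausts the simple backdoor paths. Count: 1.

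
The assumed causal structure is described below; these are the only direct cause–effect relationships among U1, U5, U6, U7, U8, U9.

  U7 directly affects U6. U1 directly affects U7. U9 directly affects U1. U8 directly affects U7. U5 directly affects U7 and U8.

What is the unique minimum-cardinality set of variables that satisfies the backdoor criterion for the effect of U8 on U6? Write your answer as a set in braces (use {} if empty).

{U5}

Variables eligible for adjustment (non-descendants of U8, excluding U8 and U6): {U1, U5, U9}.
Backdoor paths from U8 to U6:
  P1: U8 <- U5 -> U7 -> U6
The empty set is not sufficient: P1 (U8 <- U5 -> U7 -> U6) has no collider blocking it and no conditioned non-collider, so it is open.
Try {U5}:
  P1: blocked at fork node U5 ∈ conditioning set.
{U5} contains no descendant of U8 and blocks every backdoor path.
No other singleton works — e.g. {U9} leaves P1 open — so {U5} is the unique smallest valid adjustment set.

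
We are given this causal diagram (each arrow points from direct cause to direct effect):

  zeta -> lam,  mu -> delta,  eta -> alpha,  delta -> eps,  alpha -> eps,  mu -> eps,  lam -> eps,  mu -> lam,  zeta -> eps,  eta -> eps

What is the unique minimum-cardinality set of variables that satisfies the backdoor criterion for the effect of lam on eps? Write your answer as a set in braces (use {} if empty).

Variables eligible for adjustment (non-descendants of lam, excluding lam and eps): {alpha, delta, eta, mu, zeta}.
Backdoor paths from lam to eps:
  P1: lam <- zeta -> eps
  P2: lam <- mu -> delta -> eps
  P3: lam <- mu -> eps
The empty set is not sufficient: P1 (lam <- zeta -> eps) has no collider blocking it and no conditioned non-collider, so it is open.
Try {mu, zeta}:
  P1: blocked at fork node zeta ∈ conditioning set.
  P2: blocked at fork node mu ∈ conditioning set.
  P3: blocked at fork node mu ∈ conditioning set.
{mu, zeta} contains no descendant of lam and blocks every backdoor path.
Every element of {mu, zeta} is needed (dropping mu leaves P2 open; dropping zeta leaves P1 open), so no proper subset is valid.
Among all size-2 subsets of the eligible variables, only {mu, zeta} blocks every backdoor path, so it is the unique smallest valid adjustment set.

{mu, zeta}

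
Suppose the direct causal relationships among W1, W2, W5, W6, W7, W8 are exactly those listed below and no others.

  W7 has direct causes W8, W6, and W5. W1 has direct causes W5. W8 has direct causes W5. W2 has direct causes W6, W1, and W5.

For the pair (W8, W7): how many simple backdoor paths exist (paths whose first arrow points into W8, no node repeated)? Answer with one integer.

A backdoor path from W8 to W7 is any simple undirected path whose first edge points into W8 (i.e. leaves W8 via a parent).
Parents of W8: {W5}.
Enumerating:
  P1: W8 <- W5 -> W1 -> W2 <- W6 -> W7
  P2: W8 <- W5 -> W2 <- W6 -> W7
  P3: W8 <- W5 -> W7
That exhausts the simple backdoor paths. Count: 3.

3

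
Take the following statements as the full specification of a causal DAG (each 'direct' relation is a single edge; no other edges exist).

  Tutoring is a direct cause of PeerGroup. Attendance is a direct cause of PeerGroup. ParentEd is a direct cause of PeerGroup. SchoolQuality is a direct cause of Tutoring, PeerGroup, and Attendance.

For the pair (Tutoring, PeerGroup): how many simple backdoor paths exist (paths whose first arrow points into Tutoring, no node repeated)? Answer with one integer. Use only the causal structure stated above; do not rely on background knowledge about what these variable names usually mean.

2

A backdoor path from Tutoring to PeerGroup is any simple undirected path whose first edge points into Tutoring (i.e. leaves Tutoring via a parent).
Parents of Tutoring: {SchoolQuality}.
Enumerating:
  P1: Tutoring <- SchoolQuality -> Attendance -> PeerGroup
  P2: Tutoring <- SchoolQuality -> PeerGroup
That exhausts the simple backdoor paths. Count: 2.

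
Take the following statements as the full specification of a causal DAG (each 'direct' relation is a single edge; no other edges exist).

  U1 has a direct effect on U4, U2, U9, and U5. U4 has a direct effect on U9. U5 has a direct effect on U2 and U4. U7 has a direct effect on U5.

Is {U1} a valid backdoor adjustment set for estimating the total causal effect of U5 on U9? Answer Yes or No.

Backdoor paths from U5 to U9 (paths whose first edge points into U5):
  P1: U5 <- U1 -> U4 -> U9
  P2: U5 <- U1 -> U9
Condition 1 (no descendant of U5 in the set): holds — descendants of U5 are {U2, U4, U9}; none are in {U1}.
Condition 2 (every backdoor path blocked by {U1}):
  P1: blocked at fork node U1 ∈ conditioning set.
  P2: blocked at fork node U1 ∈ conditioning set.
{U1} satisfies the backdoor criterion.

Yes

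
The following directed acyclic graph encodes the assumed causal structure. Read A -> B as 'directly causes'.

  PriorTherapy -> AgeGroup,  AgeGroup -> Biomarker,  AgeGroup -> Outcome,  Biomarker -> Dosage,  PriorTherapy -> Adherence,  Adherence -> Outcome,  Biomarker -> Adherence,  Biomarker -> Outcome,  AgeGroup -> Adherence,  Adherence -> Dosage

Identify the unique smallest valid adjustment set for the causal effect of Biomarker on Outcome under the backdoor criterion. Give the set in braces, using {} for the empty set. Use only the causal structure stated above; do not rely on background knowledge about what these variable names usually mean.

Variables eligible for adjustment (non-descendants of Biomarker, excluding Biomarker and Outcome): {AgeGroup, PriorTherapy}.
Backdoor paths from Biomarker to Outcome:
  P1: Biomarker <- AgeGroup <- PriorTherapy -> Adherence -> Outcome
  P2: Biomarker <- AgeGroup -> Adherence -> Outcome
  P3: Biomarker <- AgeGroup -> Outcome
The empty set is not sufficient: P1 (Biomarker <- AgeGroup <- PriorTherapy -> Adherence -> Outcome) has no collider blocking it and no conditioned non-collider, so it is open.
Try {AgeGroup}:
  P1: blocked at chain node AgeGroup ∈ conditioning set.
  P2: blocked at fork node AgeGroup ∈ conditioning set.
  P3: blocked at fork node AgeGroup ∈ conditioning set.
{AgeGroup} contains no descendant of Biomarker and blocks every backdoor path.
No other singleton works — e.g. {PriorTherapy} leaves P2 open — so {AgeGroup} is the unique smallest valid adjustment set.

{AgeGroup}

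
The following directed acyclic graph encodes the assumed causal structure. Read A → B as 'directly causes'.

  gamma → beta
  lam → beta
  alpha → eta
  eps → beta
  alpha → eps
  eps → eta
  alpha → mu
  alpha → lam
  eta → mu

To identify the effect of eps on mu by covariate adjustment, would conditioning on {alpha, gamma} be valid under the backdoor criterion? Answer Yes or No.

Yes

Backdoor paths from eps to mu (paths whose first edge points into eps):
  P1: eps <- alpha -> eta -> mu
  P2: eps <- alpha -> mu
Condition 1 (no descendant of eps in the set): holds — descendants of eps are {beta, eta, mu}; none are in {alpha, gamma}.
Condition 2 (every backdoor path blocked by {alpha, gamma}):
  P1: blocked at fork node alpha ∈ conditioning set.
  P2: blocked at fork node alpha ∈ conditioning set.
{alpha, gamma} satisfies the backdoor criterion.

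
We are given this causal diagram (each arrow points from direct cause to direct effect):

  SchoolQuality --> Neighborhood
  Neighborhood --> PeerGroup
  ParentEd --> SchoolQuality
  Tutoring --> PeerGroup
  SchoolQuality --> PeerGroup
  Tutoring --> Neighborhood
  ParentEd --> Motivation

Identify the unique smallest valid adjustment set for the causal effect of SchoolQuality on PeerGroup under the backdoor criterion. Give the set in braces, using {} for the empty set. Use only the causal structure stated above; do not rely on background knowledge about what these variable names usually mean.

{}

Variables eligible for adjustment (non-descendants of SchoolQuality, excluding SchoolQuality and PeerGroup): {Motivation, ParentEd, Tutoring}.
Backdoor paths from SchoolQuality to PeerGroup:
  (none)
With no backdoor paths the empty set already satisfies the criterion, and it is trivially minimal.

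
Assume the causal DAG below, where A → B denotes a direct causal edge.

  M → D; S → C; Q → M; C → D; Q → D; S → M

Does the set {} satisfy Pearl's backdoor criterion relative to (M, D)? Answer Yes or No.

Backdoor paths from M to D (paths whose first edge points into M):
  P1: M <- S -> C -> D
  P2: M <- Q -> D
Condition 1 (no descendant of M in the set): holds — descendants of M are {D}; none are in {}.
Condition 2 (every backdoor path blocked by {}):
  P1: open — no interior node is in the conditioning set.
  P2: open — no interior node is in the conditioning set.
{} does not satisfy the backdoor criterion.

No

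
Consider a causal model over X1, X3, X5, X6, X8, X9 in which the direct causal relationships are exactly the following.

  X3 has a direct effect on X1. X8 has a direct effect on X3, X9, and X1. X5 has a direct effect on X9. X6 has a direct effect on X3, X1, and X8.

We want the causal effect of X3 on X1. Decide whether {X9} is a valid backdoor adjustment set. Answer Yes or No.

Backdoor paths from X3 to X1 (paths whose first edge points into X3):
  P1: X3 <- X6 -> X8 -> X1
  P2: X3 <- X6 -> X1
  P3: X3 <- X8 <- X6 -> X1
  P4: X3 <- X8 -> X1
Condition 1 (no descendant of X3 in the set): holds — descendants of X3 are {X1}; none are in {X9}.
Condition 2 (every backdoor path blocked by {X9}):
  P1: open — no interior node is in the conditioning set.
  P2: open — no interior node is in the conditioning set.
  P3: open — no interior node is in the conditioning set.
  P4: open — no interior node is in the conditioning set.
{X9} does not satisfy the backdoor criterion.

No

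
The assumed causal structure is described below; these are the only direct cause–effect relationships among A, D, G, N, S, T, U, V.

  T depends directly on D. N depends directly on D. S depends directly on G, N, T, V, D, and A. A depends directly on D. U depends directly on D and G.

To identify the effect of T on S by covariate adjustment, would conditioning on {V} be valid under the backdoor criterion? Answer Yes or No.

No

Backdoor paths from T to S (paths whose first edge points into T):
  P1: T <- D -> N -> S
  P2: T <- D -> U <- G -> S
  P3: T <- D -> A -> S
  P4: T <- D -> S
Condition 1 (no descendant of T in the set): holds — descendants of T are {S}; none are in {V}.
Condition 2 (every backdoor path blocked by {V}):
  P1: open — no interior node is in the conditioning set.
  P2: blocked at collider U (neither it nor any descendant is in the conditioning set).
  P3: open — no interior node is in the conditioning set.
  P4: open — no interior node is in the conditioning set.
{V} does not satisfy the backdoor criterion.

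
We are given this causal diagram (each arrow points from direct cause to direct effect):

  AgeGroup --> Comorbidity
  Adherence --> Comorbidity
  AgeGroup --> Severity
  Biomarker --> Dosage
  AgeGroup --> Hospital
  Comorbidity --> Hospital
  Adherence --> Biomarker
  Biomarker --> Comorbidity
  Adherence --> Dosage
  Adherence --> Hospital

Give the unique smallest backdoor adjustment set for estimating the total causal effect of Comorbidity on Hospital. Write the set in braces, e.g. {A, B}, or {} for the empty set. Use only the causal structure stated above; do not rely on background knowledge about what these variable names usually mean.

{Adherence, AgeGroup}

Variables eligible for adjustment (non-descendants of Comorbidity, excluding Comorbidity and Hospital): {Adherence, AgeGroup, Biomarker, Dosage, Severity}.
Backdoor paths from Comorbidity to Hospital:
  P1: Comorbidity <- Adherence -> Hospital
  P2: Comorbidity <- Biomarker <- Adherence -> Hospital
  P3: Comorbidity <- Biomarker -> Dosage <- Adherence -> Hospital
  P4: Comorbidity <- AgeGroup -> Hospital
The empty set is not sufficient: P1 (Comorbidity <- Adherence -> Hospital) has no collider blocking it and no conditioned non-collider, so it is open.
Try {Adherence, AgeGroup}:
  P1: blocked at fork node Adherence ∈ conditioning set.
  P2: blocked at fork node Adherence ∈ conditioning set.
  P3: blocked at collider Dosage (neither it nor any descendant is in the conditioning set).
  P4: blocked at fork node AgeGroup ∈ conditioning set.
{Adherence, AgeGroup} contains no descendant of Comorbidity and blocks every backdoor path.
Every element of {Adherence, AgeGroup} is needed (dropping Adherence leaves P1 open; dropping AgeGroup leaves P4 open), so no proper subset is valid.
Among all size-2 subsets of the eligible variables, only {Adherence, AgeGroup} blocks every backdoor path, so it is the unique smallest valid adjustment set.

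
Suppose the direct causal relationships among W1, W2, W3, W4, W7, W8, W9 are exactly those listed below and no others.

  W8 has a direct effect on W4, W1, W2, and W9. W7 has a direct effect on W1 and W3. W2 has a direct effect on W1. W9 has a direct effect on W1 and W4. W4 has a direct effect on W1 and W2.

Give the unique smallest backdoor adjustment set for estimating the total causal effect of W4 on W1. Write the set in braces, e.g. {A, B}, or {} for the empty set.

{W8, W9}

Variables eligible for adjustment (non-descendants of W4, excluding W4 and W1): {W3, W7, W8, W9}.
Backdoor paths from W4 to W1:
  P1: W4 <- W8 -> W9 -> W1
  P2: W4 <- W8 -> W2 -> W1
  P3: W4 <- W8 -> W1
  P4: W4 <- W9 <- W8 -> W2 -> W1
  P5: W4 <- W9 <- W8 -> W1
  P6: W4 <- W9 -> W1
The empty set is not sufficient: P1 (W4 <- W8 -> W9 -> W1) has no collider blocking it and no conditioned non-collider, so it is open.
Try {W8, W9}:
  P1: blocked at fork node W8 ∈ conditioning set.
  P2: blocked at fork node W8 ∈ conditioning set.
  P3: blocked at fork node W8 ∈ conditioning set.
  P4: blocked at chain node W9 ∈ conditioning set.
  P5: blocked at chain node W9 ∈ conditioning set.
  P6: blocked at fork node W9 ∈ conditioning set.
{W8, W9} contains no descendant of W4 and blocks every backdoor path.
Every element of {W8, W9} is needed (dropping W8 leaves P2 open; dropping W9 leaves P6 open), so no proper subset is valid.
Among all size-2 subsets of the eligible variables, only {W8, W9} blocks every backdoor path, so it is the unique smallest valid adjustment set.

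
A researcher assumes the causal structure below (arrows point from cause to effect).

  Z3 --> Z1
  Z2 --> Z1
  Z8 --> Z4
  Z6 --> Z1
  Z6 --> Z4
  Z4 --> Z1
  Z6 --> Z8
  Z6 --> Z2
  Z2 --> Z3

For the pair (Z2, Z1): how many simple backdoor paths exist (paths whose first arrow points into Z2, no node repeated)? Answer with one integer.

A backdoor path from Z2 to Z1 is any simple undirected path whose first edge points into Z2 (i.e. leaves Z2 via a parent).
Parents of Z2: {Z6}.
Enumerating:
  P1: Z2 <- Z6 -> Z8 -> Z4 -> Z1
  P2: Z2 <- Z6 -> Z4 -> Z1
  P3: Z2 <- Z6 -> Z1
That exhausts the simple backdoor paths. Count: 3.

3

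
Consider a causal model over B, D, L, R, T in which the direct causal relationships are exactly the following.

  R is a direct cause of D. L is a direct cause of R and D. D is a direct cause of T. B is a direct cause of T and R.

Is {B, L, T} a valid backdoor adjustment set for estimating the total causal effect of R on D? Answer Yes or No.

No

Backdoor paths from R to D (paths whose first edge points into R):
  P1: R <- B -> T <- D
  P2: R <- L -> D
Condition 1 (no descendant of R in the set): FAILS — T is a descendant of R.
Condition 2 (every backdoor path blocked by {B, L, T}):
  P1: blocked at fork node B ∈ conditioning set.
  P2: blocked at fork node L ∈ conditioning set.
{B, L, T} does not satisfy the backdoor criterion.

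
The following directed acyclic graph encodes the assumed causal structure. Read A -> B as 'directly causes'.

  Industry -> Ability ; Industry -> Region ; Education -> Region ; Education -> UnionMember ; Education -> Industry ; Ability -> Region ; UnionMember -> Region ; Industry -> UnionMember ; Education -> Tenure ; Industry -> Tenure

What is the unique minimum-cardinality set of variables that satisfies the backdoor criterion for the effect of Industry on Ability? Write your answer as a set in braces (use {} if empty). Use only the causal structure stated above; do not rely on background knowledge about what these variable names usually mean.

Variables eligible for adjustment (non-descendants of Industry, excluding Industry and Ability): {Education}.
Backdoor paths from Industry to Ability:
  P1: Industry <- Education -> UnionMember -> Region <- Ability
  P2: Industry <- Education -> Region <- Ability
Each backdoor path contains an unconditioned collider, so every path is already blocked with the empty conditioning set:
  P1: blocked at collider Region (neither it nor any descendant is in the conditioning set).
  P2: blocked at collider Region (neither it nor any descendant is in the conditioning set).
The empty set is therefore the unique smallest valid set.

{}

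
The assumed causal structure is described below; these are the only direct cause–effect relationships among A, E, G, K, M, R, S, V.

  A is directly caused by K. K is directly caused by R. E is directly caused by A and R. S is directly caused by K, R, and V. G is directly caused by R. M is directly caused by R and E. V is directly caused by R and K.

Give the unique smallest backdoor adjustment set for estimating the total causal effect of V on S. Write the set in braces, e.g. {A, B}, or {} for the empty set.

Variables eligible for adjustment (non-descendants of V, excluding V and S): {A, E, G, K, M, R}.
Backdoor paths from V to S:
  P1: V <- R -> K -> S
  P2: V <- R -> E <- A <- K -> S
  P3: V <- R -> M <- E <- A <- K -> S
  P4: V <- R -> S
  P5: V <- K <- R -> S
  P6: V <- K -> A -> E <- R -> S
  P7: V <- K -> A -> E -> M <- R -> S
  P8: V <- K -> S
The empty set is not sufficient: P1 (V <- R -> K -> S) has no collider blocking it and no conditioned non-collider, so it is open.
Try {K, R}:
  P1: blocked at fork node R ∈ conditioning set.
  P2: blocked at fork node R ∈ conditioning set.
  P3: blocked at fork node R ∈ conditioning set.
  P4: blocked at fork node R ∈ conditioning set.
  P5: blocked at chain node K ∈ conditioning set.
  P6: blocked at fork node K ∈ conditioning set.
  P7: blocked at fork node K ∈ conditioning set.
  P8: blocked at fork node K ∈ conditioning set.
{K, R} contains no descendant of V and blocks every backdoor path.
Every element of {K, R} is needed (dropping K leaves P8 open; dropping R leaves P4 open), so no proper subset is valid.
Among all size-2 subsets of the eligible variables, only {K, R} blocks every backdoor path, so it is the unique smallest valid adjustment set.

{K, R}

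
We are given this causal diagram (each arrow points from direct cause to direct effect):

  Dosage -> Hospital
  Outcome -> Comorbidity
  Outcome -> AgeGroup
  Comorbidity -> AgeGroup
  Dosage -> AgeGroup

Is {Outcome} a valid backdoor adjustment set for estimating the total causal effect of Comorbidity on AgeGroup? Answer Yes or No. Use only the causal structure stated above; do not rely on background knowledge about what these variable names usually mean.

Yes

Backdoor paths from Comorbidity to AgeGroup (paths whose first edge points into Comorbidity):
  P1: Comorbidity <- Outcome -> AgeGroup
Condition 1 (no descendant of Comorbidity in the set): holds — descendants of Comorbidity are {AgeGroup}; none are in {Outcome}.
Condition 2 (every backdoor path blocked by {Outcome}):
  P1: blocked at fork node Outcome ∈ conditioning set.
{Outcome} satisfies the backdoor criterion.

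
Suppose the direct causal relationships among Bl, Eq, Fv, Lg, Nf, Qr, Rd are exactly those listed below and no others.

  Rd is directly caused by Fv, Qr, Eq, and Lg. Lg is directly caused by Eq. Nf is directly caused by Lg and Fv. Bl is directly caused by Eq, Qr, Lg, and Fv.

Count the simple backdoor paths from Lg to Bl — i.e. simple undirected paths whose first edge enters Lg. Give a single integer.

3

A backdoor path from Lg to Bl is any simple undirected path whose first edge points into Lg (i.e. leaves Lg via a parent).
Parents of Lg: {Eq}.
Enumerating:
  P1: Lg <- Eq -> Bl
  P2: Lg <- Eq -> Rd <- Fv -> Bl
  P3: Lg <- Eq -> Rd <- Qr -> Bl
That exhausts the simple backdoor paths. Count: 3.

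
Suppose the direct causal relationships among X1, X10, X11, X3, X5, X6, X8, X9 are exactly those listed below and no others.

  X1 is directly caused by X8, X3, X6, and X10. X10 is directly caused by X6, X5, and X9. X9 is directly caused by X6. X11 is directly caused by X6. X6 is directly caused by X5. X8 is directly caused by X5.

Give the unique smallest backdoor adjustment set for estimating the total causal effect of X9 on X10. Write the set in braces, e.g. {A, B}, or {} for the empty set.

{X6}

Variables eligible for adjustment (non-descendants of X9, excluding X9 and X10): {X11, X3, X5, X6, X8}.
Backdoor paths from X9 to X10:
  P1: X9 <- X6 <- X5 -> X8 -> X1 <- X10
  P2: X9 <- X6 <- X5 -> X10
  P3: X9 <- X6 -> X10
  P4: X9 <- X6 -> X1 <- X8 <- X5 -> X10
  P5: X9 <- X6 -> X1 <- X10
The empty set is not sufficient: P2 (X9 <- X6 <- X5 -> X10) has no collider blocking it and no conditioned non-collider, so it is open.
Try {X6}:
  P1: blocked at chain node X6 ∈ conditioning set.
  P2: blocked at chain node X6 ∈ conditioning set.
  P3: blocked at fork node X6 ∈ conditioning set.
  P4: blocked at fork node X6 ∈ conditioning set.
  P5: blocked at fork node X6 ∈ conditioning set.
{X6} contains no descendant of X9 and blocks every backdoor path.
No other singleton works — e.g. {X5} leaves P3 open — so {X6} is the unique smallest valid adjustment set.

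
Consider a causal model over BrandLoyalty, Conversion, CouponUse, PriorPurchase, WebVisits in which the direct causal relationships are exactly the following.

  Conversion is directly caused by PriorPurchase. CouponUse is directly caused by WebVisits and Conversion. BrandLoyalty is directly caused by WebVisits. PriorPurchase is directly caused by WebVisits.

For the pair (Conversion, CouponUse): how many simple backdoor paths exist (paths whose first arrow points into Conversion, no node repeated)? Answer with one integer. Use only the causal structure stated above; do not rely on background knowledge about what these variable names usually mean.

A backdoor path from Conversion to CouponUse is any simple undirected path whose first edge points into Conversion (i.e. leaves Conversion via a parent).
Parents of Conversion: {PriorPurchase}.
Enumerating:
  P1: Conversion <- PriorPurchase <- WebVisits -> CouponUse
That exhausts the simple backdoor paths. Count: 1.

1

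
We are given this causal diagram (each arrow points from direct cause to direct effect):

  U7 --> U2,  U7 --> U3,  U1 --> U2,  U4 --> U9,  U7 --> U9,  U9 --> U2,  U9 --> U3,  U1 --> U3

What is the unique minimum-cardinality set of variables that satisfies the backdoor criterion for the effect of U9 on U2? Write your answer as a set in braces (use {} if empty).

Variables eligible for adjustment (non-descendants of U9, excluding U9 and U2): {U1, U4, U7}.
Backdoor paths from U9 to U2:
  P1: U9 <- U7 -> U2
  P2: U9 <- U7 -> U3 <- U1 -> U2
The empty set is not sufficient: P1 (U9 <- U7 -> U2) has no collider blocking it and no conditioned non-collider, so it is open.
Try {U7}:
  P1: blocked at fork node U7 ∈ conditioning set.
  P2: blocked at fork node U7 ∈ conditioning set.
{U7} contains no descendant of U9 and blocks every backdoor path.
No other singleton works — e.g. {U4} leaves P1 open — so {U7} is the unique smallest valid adjustment set.

{U7}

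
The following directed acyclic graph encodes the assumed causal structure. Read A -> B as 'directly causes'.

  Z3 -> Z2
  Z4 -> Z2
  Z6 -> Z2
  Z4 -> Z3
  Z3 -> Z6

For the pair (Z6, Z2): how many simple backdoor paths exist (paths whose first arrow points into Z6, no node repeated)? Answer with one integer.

A backdoor path from Z6 to Z2 is any simple undirected path whose first edge points into Z6 (i.e. leaves Z6 via a parent).
Parents of Z6: {Z3}.
Enumerating:
  P1: Z6 <- Z3 <- Z4 -> Z2
  P2: Z6 <- Z3 -> Z2
That exhausts the simple backdoor paths. Count: 2.

2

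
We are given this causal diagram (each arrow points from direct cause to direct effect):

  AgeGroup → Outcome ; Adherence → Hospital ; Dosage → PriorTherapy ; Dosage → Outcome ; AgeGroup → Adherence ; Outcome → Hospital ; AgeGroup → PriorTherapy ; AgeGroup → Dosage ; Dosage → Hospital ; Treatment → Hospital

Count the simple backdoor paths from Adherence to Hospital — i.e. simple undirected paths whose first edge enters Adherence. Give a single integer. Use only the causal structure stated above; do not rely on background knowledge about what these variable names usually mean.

6

A backdoor path from Adherence to Hospital is any simple undirected path whose first edge points into Adherence (i.e. leaves Adherence via a parent).
Parents of Adherence: {AgeGroup}.
Enumerating:
  P1: Adherence <- AgeGroup -> Dosage -> Outcome -> Hospital
  P2: Adherence <- AgeGroup -> Dosage -> Hospital
  P3: Adherence <- AgeGroup -> Outcome <- Dosage -> Hospital
  P4: Adherence <- AgeGroup -> Outcome -> Hospital
  P5: Adherence <- AgeGroup -> PriorTherapy <- Dosage -> Outcome -> Hospital
  P6: Adherence <- AgeGroup -> PriorTherapy <- Dosage -> Hospital
That exhausts the simple backdoor paths. Count: 6.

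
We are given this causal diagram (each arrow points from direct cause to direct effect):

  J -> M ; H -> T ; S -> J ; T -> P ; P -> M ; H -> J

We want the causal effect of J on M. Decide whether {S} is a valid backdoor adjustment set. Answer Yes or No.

No

Backdoor paths from J to M (paths whose first edge points into J):
  P1: J <- H -> T -> P -> M
Condition 1 (no descendant of J in the set): holds — descendants of J are {M}; none are in {S}.
Condition 2 (every backdoor path blocked by {S}):
  P1: open — no interior node is in the conditioning set.
{S} does not satisfy the backdoor criterion.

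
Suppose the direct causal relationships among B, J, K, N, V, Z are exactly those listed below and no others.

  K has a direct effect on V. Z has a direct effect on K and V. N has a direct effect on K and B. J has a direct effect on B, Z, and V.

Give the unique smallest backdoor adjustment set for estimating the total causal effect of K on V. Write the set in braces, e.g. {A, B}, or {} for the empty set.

{Z}

Variables eligible for adjustment (non-descendants of K, excluding K and V): {B, J, N, Z}.
Backdoor paths from K to V:
  P1: K <- N -> B <- J -> Z -> V
  P2: K <- N -> B <- J -> V
  P3: K <- Z <- J -> V
  P4: K <- Z -> V
The empty set is not sufficient: P3 (K <- Z <- J -> V) has no collider blocking it and no conditioned non-collider, so it is open.
Try {Z}:
  P1: blocked at collider B (neither it nor any descendant is in the conditioning set).
  P2: blocked at collider B (neither it nor any descendant is in the conditioning set).
  P3: blocked at chain node Z ∈ conditioning set.
  P4: blocked at fork node Z ∈ conditioning set.
{Z} contains no descendant of K and blocks every backdoor path.
No other singleton works — e.g. {N} leaves P3 open — so {Z} is the unique smallest valid adjustment set.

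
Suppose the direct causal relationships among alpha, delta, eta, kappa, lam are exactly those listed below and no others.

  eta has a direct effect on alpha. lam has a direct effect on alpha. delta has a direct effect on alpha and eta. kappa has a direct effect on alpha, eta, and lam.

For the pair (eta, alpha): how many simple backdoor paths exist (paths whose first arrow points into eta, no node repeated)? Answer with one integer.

A backdoor path from eta to alpha is any simple undirected path whose first edge points into eta (i.e. leaves eta via a parent).
Parents of eta: {delta, kappa}.
Enumerating:
  P1: eta <- kappa -> lam -> alpha
  P2: eta <- kappa -> alpha
  P3: eta <- delta -> alpha
That exhausts the simple backdoor paths. Count: 3.

3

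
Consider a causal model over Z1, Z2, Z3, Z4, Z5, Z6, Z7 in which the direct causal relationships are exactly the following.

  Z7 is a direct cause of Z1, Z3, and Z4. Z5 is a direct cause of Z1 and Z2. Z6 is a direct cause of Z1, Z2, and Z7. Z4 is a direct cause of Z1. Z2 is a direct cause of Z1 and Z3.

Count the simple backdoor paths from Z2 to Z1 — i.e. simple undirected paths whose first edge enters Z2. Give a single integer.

A backdoor path from Z2 to Z1 is any simple undirected path whose first edge points into Z2 (i.e. leaves Z2 via a parent).
Parents of Z2: {Z5, Z6}.
Enumerating:
  P1: Z2 <- Z6 -> Z7 -> Z4 -> Z1
  P2: Z2 <- Z6 -> Z7 -> Z1
  P3: Z2 <- Z6 -> Z1
  P4: Z2 <- Z5 -> Z1
That exhausts the simple backdoor paths. Count: 4.

4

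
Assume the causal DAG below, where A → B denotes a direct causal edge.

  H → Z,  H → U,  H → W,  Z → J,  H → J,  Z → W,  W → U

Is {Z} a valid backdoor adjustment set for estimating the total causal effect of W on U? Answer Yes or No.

Backdoor paths from W to U (paths whose first edge points into W):
  P1: W <- H -> U
  P2: W <- Z <- H -> U
  P3: W <- Z -> J <- H -> U
Condition 1 (no descendant of W in the set): holds — descendants of W are {U}; none are in {Z}.
Condition 2 (every backdoor path blocked by {Z}):
  P1: open — no interior node is in the conditioning set.
  P2: blocked at chain node Z ∈ conditioning set.
  P3: blocked at fork node Z ∈ conditioning set.
{Z} does not satisfy the backdoor criterion.

No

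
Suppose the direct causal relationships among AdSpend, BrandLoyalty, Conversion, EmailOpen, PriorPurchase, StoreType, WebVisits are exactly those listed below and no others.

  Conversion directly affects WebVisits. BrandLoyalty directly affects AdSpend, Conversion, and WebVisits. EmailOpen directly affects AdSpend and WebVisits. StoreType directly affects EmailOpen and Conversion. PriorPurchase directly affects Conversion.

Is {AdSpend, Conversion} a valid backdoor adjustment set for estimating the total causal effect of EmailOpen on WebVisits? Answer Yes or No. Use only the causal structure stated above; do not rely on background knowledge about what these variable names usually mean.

No

Backdoor paths from EmailOpen to WebVisits (paths whose first edge points into EmailOpen):
  P1: EmailOpen <- StoreType -> Conversion <- BrandLoyalty -> WebVisits
  P2: EmailOpen <- StoreType -> Conversion -> WebVisits
Condition 1 (no descendant of EmailOpen in the set): FAILS — AdSpend is a descendant of EmailOpen.
Condition 2 (every backdoor path blocked by {AdSpend, Conversion}):
  P1: open — collider(s) Conversion are conditioned on (or have a conditioned descendant) and no non-collider on the path is in the set.
  P2: blocked at chain node Conversion ∈ conditioning set.
{AdSpend, Conversion} does not satisfy the backdoor criterion.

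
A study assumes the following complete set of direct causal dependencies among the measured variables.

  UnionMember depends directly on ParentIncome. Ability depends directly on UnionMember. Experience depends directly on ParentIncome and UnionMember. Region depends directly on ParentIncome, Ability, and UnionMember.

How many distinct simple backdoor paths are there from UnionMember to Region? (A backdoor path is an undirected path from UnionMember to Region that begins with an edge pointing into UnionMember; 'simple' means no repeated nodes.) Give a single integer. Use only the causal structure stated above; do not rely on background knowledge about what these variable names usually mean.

1

A backdoor path from UnionMember to Region is any simple undirected path whose first edge points into UnionMember (i.e. leaves UnionMember via a parent).
Parents of UnionMember: {ParentIncome}.
Enumerating:
  P1: UnionMember <- ParentIncome -> Region
That exhausts the simple backdoor paths. Count: 1.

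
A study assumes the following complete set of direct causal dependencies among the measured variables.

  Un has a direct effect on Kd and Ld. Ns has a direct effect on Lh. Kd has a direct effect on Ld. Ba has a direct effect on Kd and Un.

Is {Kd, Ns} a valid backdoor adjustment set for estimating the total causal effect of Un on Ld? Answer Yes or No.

Backdoor paths from Un to Ld (paths whose first edge points into Un):
  P1: Un <- Ba -> Kd -> Ld
Condition 1 (no descendant of Un in the set): FAILS — Kd is a descendant of Un.
Condition 2 (every backdoor path blocked by {Kd, Ns}):
  P1: blocked at chain node Kd ∈ conditioning set.
{Kd, Ns} does not satisfy the backdoor criterion.

No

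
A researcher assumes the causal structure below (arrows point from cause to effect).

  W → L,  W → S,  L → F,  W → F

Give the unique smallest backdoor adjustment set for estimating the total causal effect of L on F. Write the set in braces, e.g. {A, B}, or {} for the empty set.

{W}

Variables eligible for adjustment (non-descendants of L, excluding L and F): {S, W}.
Backdoor paths from L to F:
  P1: L <- W -> F
The empty set is not sufficient: P1 (L <- W -> F) has no collider blocking it and no conditioned non-collider, so it is open.
Try {W}:
  P1: blocked at fork node W ∈ conditioning set.
{W} contains no descendant of L and blocks every backdoor path.
No other singleton works — e.g. {S} leaves P1 open — so {W} is the unique smallest valid adjustment set.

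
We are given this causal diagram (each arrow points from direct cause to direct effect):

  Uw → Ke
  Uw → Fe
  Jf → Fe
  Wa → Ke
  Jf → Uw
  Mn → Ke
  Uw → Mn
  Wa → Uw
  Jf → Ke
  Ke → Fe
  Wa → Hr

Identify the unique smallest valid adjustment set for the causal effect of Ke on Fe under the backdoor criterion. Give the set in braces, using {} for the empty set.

Variables eligible for adjustment (non-descendants of Ke, excluding Ke and Fe): {Hr, Jf, Mn, Uw, Wa}.
Backdoor paths from Ke to Fe:
  P1: Ke <- Wa -> Uw <- Jf -> Fe
  P2: Ke <- Wa -> Uw -> Fe
  P3: Ke <- Jf -> Uw -> Fe
  P4: Ke <- Jf -> Fe
  P5: Ke <- Uw <- Jf -> Fe
  P6: Ke <- Uw -> Fe
  P7: Ke <- Mn <- Uw <- Jf -> Fe
  P8: Ke <- Mn <- Uw -> Fe
The empty set is not sufficient: P2 (Ke <- Wa -> Uw -> Fe) has no collider blocking it and no conditioned non-collider, so it is open.
Try {Jf, Uw}:
  P1: blocked at fork node Jf ∈ conditioning set.
  P2: blocked at chain node Uw ∈ conditioning set.
  P3: blocked at fork node Jf ∈ conditioning set.
  P4: blocked at fork node Jf ∈ conditioning set.
  P5: blocked at chain node Uw ∈ conditioning set.
  P6: blocked at fork node Uw ∈ conditioning set.
  P7: blocked at chain node Uw ∈ conditioning set.
  P8: blocked at fork node Uw ∈ conditioning set.
{Jf, Uw} contains no descendant of Ke and blocks every backdoor path.
Every element of {Jf, Uw} is needed (dropping Jf leaves P1 open; dropping Uw leaves P2 open), so no proper subset is valid.
Among all size-2 subsets of the eligible variables, only {Jf, Uw} blocks every backdoor path, so it is the unique smallest valid adjustment set.

{Jf, Uw}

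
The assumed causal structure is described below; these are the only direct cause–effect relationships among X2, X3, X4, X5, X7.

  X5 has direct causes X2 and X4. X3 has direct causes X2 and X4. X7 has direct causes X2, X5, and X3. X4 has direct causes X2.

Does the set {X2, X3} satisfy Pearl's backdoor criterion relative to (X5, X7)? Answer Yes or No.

Backdoor paths from X5 to X7 (paths whose first edge points into X5):
  P1: X5 <- X2 -> X4 -> X3 -> X7
  P2: X5 <- X2 -> X3 -> X7
  P3: X5 <- X2 -> X7
  P4: X5 <- X4 <- X2 -> X3 -> X7
  P5: X5 <- X4 <- X2 -> X7
  P6: X5 <- X4 -> X3 <- X2 -> X7
  P7: X5 <- X4 -> X3 -> X7
Condition 1 (no descendant of X5 in the set): holds — descendants of X5 are {X7}; none are in {X2, X3}.
Condition 2 (every backdoor path blocked by {X2, X3}):
  P1: blocked at fork node X2 ∈ conditioning set.
  P2: blocked at fork node X2 ∈ conditioning set.
  P3: blocked at fork node X2 ∈ conditioning set.
  P4: blocked at fork node X2 ∈ conditioning set.
  P5: blocked at fork node X2 ∈ conditioning set.
  P6: blocked at fork node X2 ∈ conditioning set.
  P7: blocked at chain node X3 ∈ conditioning set.
{X2, X3} satisfies the backdoor criterion.

Yes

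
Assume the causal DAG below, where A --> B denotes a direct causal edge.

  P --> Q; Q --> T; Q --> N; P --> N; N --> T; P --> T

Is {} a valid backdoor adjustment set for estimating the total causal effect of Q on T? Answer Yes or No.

Backdoor paths from Q to T (paths whose first edge points into Q):
  P1: Q <- P -> N -> T
  P2: Q <- P -> T
Condition 1 (no descendant of Q in the set): holds — descendants of Q are {N, T}; none are in {}.
Condition 2 (every backdoor path blocked by {}):
  P1: open — no interior node is in the conditioning set.
  P2: open — no interior node is in the conditioning set.
{} does not satisfy the backdoor criterion.

No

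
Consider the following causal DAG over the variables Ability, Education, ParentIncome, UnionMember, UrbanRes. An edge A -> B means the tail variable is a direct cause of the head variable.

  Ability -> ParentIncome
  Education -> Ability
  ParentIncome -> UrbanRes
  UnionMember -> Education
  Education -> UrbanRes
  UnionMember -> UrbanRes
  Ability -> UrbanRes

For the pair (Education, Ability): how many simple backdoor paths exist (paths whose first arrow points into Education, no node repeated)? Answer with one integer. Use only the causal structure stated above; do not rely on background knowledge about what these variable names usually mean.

A backdoor path from Education to Ability is any simple undirected path whose first edge points into Education (i.e. leaves Education via a parent).
Parents of Education: {UnionMember}.
Enumerating:
  P1: Education <- UnionMember -> UrbanRes <- Ability
  P2: Education <- UnionMember -> UrbanRes <- ParentIncome <- Ability
That exhausts the simple backdoor paths. Count: 2.

2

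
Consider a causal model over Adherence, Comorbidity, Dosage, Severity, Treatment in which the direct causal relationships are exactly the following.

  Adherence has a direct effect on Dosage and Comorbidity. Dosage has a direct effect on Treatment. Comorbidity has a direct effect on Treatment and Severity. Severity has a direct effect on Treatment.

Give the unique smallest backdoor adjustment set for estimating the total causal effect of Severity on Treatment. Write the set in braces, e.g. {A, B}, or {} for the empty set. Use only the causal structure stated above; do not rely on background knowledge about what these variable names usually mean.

{Comorbidity}

Variables eligible for adjustment (non-descendants of Severity, excluding Severity and Treatment): {Adherence, Comorbidity, Dosage}.
Backdoor paths from Severity to Treatment:
  P1: Severity <- Comorbidity <- Adherence -> Dosage -> Treatment
  P2: Severity <- Comorbidity -> Treatment
The empty set is not sufficient: P1 (Severity <- Comorbidity <- Adherence -> Dosage -> Treatment) has no collider blocking it and no conditioned non-collider, so it is open.
Try {Comorbidity}:
  P1: blocked at chain node Comorbidity ∈ conditioning set.
  P2: blocked at fork node Comorbidity ∈ conditioning set.
{Comorbidity} contains no descendant of Severity and blocks every backdoor path.
No other singleton works — e.g. {Adherence} leaves P2 open — so {Comorbidity} is the unique smallest valid adjustment set.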